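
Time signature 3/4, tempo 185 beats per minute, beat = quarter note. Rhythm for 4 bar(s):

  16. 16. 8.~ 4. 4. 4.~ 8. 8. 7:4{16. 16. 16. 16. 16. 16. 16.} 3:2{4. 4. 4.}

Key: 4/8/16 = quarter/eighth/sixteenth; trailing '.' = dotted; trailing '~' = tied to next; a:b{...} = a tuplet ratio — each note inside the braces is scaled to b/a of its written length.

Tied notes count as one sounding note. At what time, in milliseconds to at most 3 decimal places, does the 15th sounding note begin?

note 15 onset = 10b = 3243.243ms

1. 0.0ms @ 0 + 121.622ms (3/8)
2. 121.622ms @ 3/8 + 121.622ms (3/8)
3. 243.243ms @ 3/4 + 729.73ms (9/4)
4. 972.973ms @ 3 + 486.486ms (3/2)
5. 1459.459ms @ 9/2 + 729.73ms (9/4)
6. 2189.189ms @ 27/4 + 243.243ms (3/4)
7. 2432.432ms @ 15/2 + 69.498ms (3/14)
8. 2501.931ms @ 54/7 + 69.498ms (3/14)
9. 2571.429ms @ 111/14 + 69.498ms (3/14)
10. 2640.927ms @ 57/7 + 69.498ms (3/14)
11. 2710.425ms @ 117/14 + 69.498ms (3/14)
12. 2779.923ms @ 60/7 + 69.498ms (3/14)
13. 2849.421ms @ 123/14 + 69.498ms (3/14)
14. 2918.919ms @ 9 + 324.324ms (1)
15. 3243.243ms @ 10 + 324.324ms (1)
16. 3567.568ms @ 11 + 324.324ms (1)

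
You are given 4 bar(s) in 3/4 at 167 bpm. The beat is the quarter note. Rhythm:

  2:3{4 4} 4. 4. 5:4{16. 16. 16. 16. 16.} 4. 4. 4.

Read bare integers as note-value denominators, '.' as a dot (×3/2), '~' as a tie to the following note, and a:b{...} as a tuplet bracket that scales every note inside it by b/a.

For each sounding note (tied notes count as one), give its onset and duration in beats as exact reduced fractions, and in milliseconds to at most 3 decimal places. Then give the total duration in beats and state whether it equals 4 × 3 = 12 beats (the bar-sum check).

1) 0.0ms=0b +538.922ms=3/2b
2) 538.922ms=3/2b +538.922ms=3/2b
3) 1077.844ms=3b +538.922ms=3/2b
4) 1616.766ms=9/2b +538.922ms=3/2b
5) 2155.689ms=6b +107.784ms=3/10b
6) 2263.473ms=63/10b +107.784ms=3/10b
7) 2371.257ms=33/5b +107.784ms=3/10b
8) 2479.042ms=69/10b +107.784ms=3/10b
9) 2586.826ms=36/5b +107.784ms=3/10b
10) 2694.611ms=15/2b +538.922ms=3/2b
11) 3233.533ms=9b +538.922ms=3/2b
12) 3772.455ms=21/2b +538.922ms=3/2b
Σ=12b of 12 (167bpm 3/4) — PASS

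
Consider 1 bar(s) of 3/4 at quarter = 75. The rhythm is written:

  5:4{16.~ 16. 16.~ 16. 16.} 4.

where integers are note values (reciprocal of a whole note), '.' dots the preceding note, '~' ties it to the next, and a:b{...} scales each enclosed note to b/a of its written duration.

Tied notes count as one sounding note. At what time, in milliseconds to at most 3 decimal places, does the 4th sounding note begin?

1. 0.0ms @ 0 + 480.0ms (3/5)
2. 480.0ms @ 3/5 + 480.0ms (3/5)
3. 960.0ms @ 6/5 + 240.0ms (3/10)
4. 1200.0ms @ 3/2 + 1200.0ms (3/2)

note 4 onset = 3/2b = 1200.0ms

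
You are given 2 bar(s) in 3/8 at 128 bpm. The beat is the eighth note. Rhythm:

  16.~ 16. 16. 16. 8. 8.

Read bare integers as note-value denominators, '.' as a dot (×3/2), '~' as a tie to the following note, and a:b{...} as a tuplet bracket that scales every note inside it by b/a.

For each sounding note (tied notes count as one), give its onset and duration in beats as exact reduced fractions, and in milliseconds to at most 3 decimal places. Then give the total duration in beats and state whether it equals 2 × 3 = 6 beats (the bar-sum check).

1) 0.0ms=0b +703.125ms=3/2b
2) 703.125ms=3/2b +351.562ms=3/4b
3) 1054.688ms=9/4b +351.562ms=3/4b
4) 1406.25ms=3b +703.125ms=3/2b
5) 2109.375ms=9/2b +703.125ms=3/2b
Σ=6b of 6 (128bpm 3/8) — PASS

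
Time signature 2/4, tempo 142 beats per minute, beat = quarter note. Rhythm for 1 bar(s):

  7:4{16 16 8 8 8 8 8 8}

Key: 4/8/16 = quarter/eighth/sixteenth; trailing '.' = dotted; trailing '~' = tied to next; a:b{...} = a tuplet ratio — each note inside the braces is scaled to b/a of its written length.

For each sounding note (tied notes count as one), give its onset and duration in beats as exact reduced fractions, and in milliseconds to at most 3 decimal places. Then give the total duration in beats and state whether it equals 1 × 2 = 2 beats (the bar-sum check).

1) 0.0ms=0b +60.362ms=1/7b
2) 60.362ms=1/7b +60.362ms=1/7b
3) 120.724ms=2/7b +120.724ms=2/7b
4) 241.449ms=4/7b +120.724ms=2/7b
5) 362.173ms=6/7b +120.724ms=2/7b
6) 482.897ms=8/7b +120.724ms=2/7b
7) 603.622ms=10/7b +120.724ms=2/7b
8) 724.346ms=12/7b +120.724ms=2/7b
Σ=2b of 2 (142bpm 2/4) — PASS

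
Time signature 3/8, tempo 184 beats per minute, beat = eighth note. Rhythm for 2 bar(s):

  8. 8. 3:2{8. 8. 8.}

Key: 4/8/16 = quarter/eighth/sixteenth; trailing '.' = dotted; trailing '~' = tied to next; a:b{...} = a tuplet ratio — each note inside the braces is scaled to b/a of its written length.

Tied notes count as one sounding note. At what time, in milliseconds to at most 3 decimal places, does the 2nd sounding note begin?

1. 0.0ms @ 0 + 489.13ms (3/2)
2. 489.13ms @ 3/2 + 489.13ms (3/2)
3. 978.261ms @ 3 + 326.087ms (1)
4. 1304.348ms @ 4 + 326.087ms (1)
5. 1630.435ms @ 5 + 326.087ms (1)

note 2 onset = 3/2b = 489.13ms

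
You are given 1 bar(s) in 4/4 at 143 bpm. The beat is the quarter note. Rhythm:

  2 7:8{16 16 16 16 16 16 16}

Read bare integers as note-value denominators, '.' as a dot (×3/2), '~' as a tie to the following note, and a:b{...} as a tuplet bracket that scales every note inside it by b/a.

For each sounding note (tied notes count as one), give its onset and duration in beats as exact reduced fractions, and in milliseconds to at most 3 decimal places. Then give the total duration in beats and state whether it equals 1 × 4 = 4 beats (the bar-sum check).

1) 0.0ms=0b +839.161ms=2b
2) 839.161ms=2b +119.88ms=2/7b
3) 959.041ms=16/7b +119.88ms=2/7b
4) 1078.921ms=18/7b +119.88ms=2/7b
5) 1198.801ms=20/7b +119.88ms=2/7b
6) 1318.681ms=22/7b +119.88ms=2/7b
7) 1438.561ms=24/7b +119.88ms=2/7b
8) 1558.442ms=26/7b +119.88ms=2/7b
Σ=4b of 4 (143bpm 4/4) — PASS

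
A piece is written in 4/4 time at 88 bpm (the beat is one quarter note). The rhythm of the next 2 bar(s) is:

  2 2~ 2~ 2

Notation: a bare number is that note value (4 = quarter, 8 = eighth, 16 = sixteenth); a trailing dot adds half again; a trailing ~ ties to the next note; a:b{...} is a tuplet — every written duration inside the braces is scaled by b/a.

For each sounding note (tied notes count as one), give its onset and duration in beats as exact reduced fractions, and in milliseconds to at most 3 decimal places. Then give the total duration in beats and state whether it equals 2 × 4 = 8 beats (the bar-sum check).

1) 0.0ms=0b +1363.636ms=2b
2) 1363.636ms=2b +4090.909ms=6b
Σ=8b of 8 (88bpm 4/4) — PASS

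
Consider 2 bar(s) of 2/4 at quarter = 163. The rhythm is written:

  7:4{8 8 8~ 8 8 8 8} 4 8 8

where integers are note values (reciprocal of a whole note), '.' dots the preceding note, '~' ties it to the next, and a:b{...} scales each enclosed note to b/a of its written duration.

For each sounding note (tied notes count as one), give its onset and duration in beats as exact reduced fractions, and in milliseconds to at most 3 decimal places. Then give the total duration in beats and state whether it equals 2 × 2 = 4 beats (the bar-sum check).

1) 0.0ms=0b +105.171ms=2/7b
2) 105.171ms=2/7b +105.171ms=2/7b
3) 210.342ms=4/7b +210.342ms=4/7b
4) 420.684ms=8/7b +105.171ms=2/7b
5) 525.855ms=10/7b +105.171ms=2/7b
6) 631.025ms=12/7b +105.171ms=2/7b
7) 736.196ms=2b +368.098ms=1b
8) 1104.294ms=3b +184.049ms=1/2b
9) 1288.344ms=7/2b +184.049ms=1/2b
Σ=4b of 4 (163bpm 2/4) — PASS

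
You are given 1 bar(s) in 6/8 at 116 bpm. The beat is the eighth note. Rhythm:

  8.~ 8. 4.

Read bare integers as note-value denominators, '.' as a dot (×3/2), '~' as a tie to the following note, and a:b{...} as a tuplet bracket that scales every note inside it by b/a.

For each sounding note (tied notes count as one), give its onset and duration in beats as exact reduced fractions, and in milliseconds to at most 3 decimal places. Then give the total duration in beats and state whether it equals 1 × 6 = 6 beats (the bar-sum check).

1) 0.0ms=0b +1551.724ms=3b
2) 1551.724ms=3b +1551.724ms=3b
Σ=6b of 6 (116bpm 6/8) — PASS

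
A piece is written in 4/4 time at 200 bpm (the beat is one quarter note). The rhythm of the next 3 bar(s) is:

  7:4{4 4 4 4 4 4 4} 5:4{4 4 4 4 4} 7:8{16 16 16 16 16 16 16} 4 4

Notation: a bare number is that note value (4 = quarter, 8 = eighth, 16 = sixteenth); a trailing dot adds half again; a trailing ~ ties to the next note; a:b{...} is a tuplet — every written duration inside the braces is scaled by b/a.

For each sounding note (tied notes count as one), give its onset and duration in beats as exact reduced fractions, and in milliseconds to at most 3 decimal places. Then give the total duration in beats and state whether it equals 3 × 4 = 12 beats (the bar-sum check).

1) 0.0ms=0b +171.429ms=4/7b
2) 171.429ms=4/7b +171.429ms=4/7b
3) 342.857ms=8/7b +171.429ms=4/7b
4) 514.286ms=12/7b +171.429ms=4/7b
5) 685.714ms=16/7b +171.429ms=4/7b
6) 857.143ms=20/7b +171.429ms=4/7b
7) 1028.571ms=24/7b +171.429ms=4/7b
8) 1200.0ms=4b +240.0ms=4/5b
9) 1440.0ms=24/5b +240.0ms=4/5b
10) 1680.0ms=28/5b +240.0ms=4/5b
11) 1920.0ms=32/5b +240.0ms=4/5b
12) 2160.0ms=36/5b +240.0ms=4/5b
13) 2400.0ms=8b +85.714ms=2/7b
14) 2485.714ms=58/7b +85.714ms=2/7b
15) 2571.429ms=60/7b +85.714ms=2/7b
16) 2657.143ms=62/7b +85.714ms=2/7b
17) 2742.857ms=64/7b +85.714ms=2/7b
18) 2828.571ms=66/7b +85.714ms=2/7b
19) 2914.286ms=68/7b +85.714ms=2/7b
20) 3000.0ms=10b +300.0ms=1b
21) 3300.0ms=11b +300.0ms=1b
Σ=12b of 12 (200bpm 4/4) — PASS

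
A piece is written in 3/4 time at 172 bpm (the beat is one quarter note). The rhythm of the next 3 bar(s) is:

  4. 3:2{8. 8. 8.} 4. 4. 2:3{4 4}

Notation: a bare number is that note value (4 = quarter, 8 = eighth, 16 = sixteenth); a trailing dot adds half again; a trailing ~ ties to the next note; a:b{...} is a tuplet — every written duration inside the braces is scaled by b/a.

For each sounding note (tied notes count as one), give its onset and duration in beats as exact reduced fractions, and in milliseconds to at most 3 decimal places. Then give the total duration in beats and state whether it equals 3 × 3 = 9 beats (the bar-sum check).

1) 0.0ms=0b +523.256ms=3/2b
2) 523.256ms=3/2b +174.419ms=1/2b
3) 697.674ms=2b +174.419ms=1/2b
4) 872.093ms=5/2b +174.419ms=1/2b
5) 1046.512ms=3b +523.256ms=3/2b
6) 1569.767ms=9/2b +523.256ms=3/2b
7) 2093.023ms=6b +523.256ms=3/2b
8) 2616.279ms=15/2b +523.256ms=3/2b
Σ=9b of 9 (172bpm 3/4) — PASS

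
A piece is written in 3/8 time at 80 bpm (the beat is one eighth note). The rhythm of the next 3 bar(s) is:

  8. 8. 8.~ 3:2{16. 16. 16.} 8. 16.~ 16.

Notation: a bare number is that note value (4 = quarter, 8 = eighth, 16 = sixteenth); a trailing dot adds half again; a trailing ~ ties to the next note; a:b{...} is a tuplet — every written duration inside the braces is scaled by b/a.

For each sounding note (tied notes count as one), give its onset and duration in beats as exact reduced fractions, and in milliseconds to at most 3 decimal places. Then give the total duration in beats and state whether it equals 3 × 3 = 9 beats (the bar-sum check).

1) 0.0ms=0b +1125.0ms=3/2b
2) 1125.0ms=3/2b +1125.0ms=3/2b
3) 2250.0ms=3b +1500.0ms=2b
4) 3750.0ms=5b +375.0ms=1/2b
5) 4125.0ms=11/2b +375.0ms=1/2b
6) 4500.0ms=6b +1125.0ms=3/2b
7) 5625.0ms=15/2b +1125.0ms=3/2b
Σ=9b of 9 (80bpm 3/8) — PASS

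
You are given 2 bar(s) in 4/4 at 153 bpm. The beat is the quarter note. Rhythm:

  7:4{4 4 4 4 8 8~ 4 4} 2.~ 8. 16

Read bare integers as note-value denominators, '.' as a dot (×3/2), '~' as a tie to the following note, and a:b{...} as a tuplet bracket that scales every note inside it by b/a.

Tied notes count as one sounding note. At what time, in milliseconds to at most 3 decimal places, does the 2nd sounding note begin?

note 2 onset = 4/7b = 224.09ms

1. 0.0ms @ 0 + 224.09ms (4/7)
2. 224.09ms @ 4/7 + 224.09ms (4/7)
3. 448.179ms @ 8/7 + 224.09ms (4/7)
4. 672.269ms @ 12/7 + 224.09ms (4/7)
5. 896.359ms @ 16/7 + 112.045ms (2/7)
6. 1008.403ms @ 18/7 + 336.134ms (6/7)
7. 1344.538ms @ 24/7 + 224.09ms (4/7)
8. 1568.627ms @ 4 + 1470.588ms (15/4)
9. 3039.216ms @ 31/4 + 98.039ms (1/4)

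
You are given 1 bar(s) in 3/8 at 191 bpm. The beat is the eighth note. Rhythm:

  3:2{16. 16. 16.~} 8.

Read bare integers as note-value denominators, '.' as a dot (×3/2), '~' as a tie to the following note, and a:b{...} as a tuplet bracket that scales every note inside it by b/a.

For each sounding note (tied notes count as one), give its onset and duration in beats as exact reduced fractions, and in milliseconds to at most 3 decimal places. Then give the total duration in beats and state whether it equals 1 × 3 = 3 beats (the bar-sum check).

1) 0.0ms=0b +157.068ms=1/2b
2) 157.068ms=1/2b +157.068ms=1/2b
3) 314.136ms=1b +628.272ms=2b
Σ=3b of 3 (191bpm 3/8) — PASS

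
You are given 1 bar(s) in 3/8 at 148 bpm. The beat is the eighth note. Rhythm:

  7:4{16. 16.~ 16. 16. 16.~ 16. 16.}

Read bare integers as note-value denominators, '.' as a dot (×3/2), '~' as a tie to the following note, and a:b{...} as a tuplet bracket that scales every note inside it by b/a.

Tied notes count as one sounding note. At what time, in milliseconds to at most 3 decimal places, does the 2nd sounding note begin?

1. 0.0ms @ 0 + 173.745ms (3/7)
2. 173.745ms @ 3/7 + 347.49ms (6/7)
3. 521.236ms @ 9/7 + 173.745ms (3/7)
4. 694.981ms @ 12/7 + 347.49ms (6/7)
5. 1042.471ms @ 18/7 + 173.745ms (3/7)

note 2 onset = 3/7b = 173.745ms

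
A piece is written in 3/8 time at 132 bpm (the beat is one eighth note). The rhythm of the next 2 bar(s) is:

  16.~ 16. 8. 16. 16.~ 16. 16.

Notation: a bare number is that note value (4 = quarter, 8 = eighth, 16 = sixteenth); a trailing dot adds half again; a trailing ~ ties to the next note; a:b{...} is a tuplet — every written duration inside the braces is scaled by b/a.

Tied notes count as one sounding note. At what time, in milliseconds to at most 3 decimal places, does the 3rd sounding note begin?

1. 0.0ms @ 0 + 681.818ms (3/2)
2. 681.818ms @ 3/2 + 681.818ms (3/2)
3. 1363.636ms @ 3 + 340.909ms (3/4)
4. 1704.545ms @ 15/4 + 681.818ms (3/2)
5. 2386.364ms @ 21/4 + 340.909ms (3/4)

note 3 onset = 3b = 1363.636ms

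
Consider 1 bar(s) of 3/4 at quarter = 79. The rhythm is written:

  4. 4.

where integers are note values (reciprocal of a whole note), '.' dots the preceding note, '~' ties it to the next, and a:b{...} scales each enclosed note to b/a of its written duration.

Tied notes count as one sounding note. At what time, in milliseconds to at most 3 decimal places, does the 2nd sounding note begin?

note 2 onset = 3/2b = 1139.241ms

1. 0.0ms @ 0 + 1139.241ms (3/2)
2. 1139.241ms @ 3/2 + 1139.241ms (3/2)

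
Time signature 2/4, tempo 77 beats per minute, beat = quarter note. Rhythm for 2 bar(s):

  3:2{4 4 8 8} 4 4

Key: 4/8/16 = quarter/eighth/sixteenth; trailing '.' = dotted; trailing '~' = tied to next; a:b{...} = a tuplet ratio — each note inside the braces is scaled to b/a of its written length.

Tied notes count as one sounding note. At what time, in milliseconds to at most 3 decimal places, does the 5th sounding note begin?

1. 0.0ms @ 0 + 519.481ms (2/3)
2. 519.481ms @ 2/3 + 519.481ms (2/3)
3. 1038.961ms @ 4/3 + 259.74ms (1/3)
4. 1298.701ms @ 5/3 + 259.74ms (1/3)
5. 1558.442ms @ 2 + 779.221ms (1)
6. 2337.662ms @ 3 + 779.221ms (1)

note 5 onset = 2b = 1558.442ms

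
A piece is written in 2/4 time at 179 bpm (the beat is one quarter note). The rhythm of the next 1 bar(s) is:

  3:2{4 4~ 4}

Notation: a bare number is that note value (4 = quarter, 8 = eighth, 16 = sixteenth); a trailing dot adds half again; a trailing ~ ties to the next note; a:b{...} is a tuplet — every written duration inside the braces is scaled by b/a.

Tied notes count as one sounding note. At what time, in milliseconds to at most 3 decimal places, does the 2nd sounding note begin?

note 2 onset = 2/3b = 223.464ms

1. 0.0ms @ 0 + 223.464ms (2/3)
2. 223.464ms @ 2/3 + 446.927ms (4/3)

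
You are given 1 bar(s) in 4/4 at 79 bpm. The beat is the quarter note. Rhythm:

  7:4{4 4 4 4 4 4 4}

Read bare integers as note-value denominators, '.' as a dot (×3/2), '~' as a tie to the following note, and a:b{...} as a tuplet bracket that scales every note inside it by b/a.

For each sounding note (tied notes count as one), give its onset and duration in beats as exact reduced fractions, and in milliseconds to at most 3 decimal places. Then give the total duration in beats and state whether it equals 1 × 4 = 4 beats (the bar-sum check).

1) 0.0ms=0b +433.996ms=4/7b
2) 433.996ms=4/7b +433.996ms=4/7b
3) 867.993ms=8/7b +433.996ms=4/7b
4) 1301.989ms=12/7b +433.996ms=4/7b
5) 1735.986ms=16/7b +433.996ms=4/7b
6) 2169.982ms=20/7b +433.996ms=4/7b
7) 2603.978ms=24/7b +433.996ms=4/7b
Σ=4b of 4 (79bpm 4/4) — PASS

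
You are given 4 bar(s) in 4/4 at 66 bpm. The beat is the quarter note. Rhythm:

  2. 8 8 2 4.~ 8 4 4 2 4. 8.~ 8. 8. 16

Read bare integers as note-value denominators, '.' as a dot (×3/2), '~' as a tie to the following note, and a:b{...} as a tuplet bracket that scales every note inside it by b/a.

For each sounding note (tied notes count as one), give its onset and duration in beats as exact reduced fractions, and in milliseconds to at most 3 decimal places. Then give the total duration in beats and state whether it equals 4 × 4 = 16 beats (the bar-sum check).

1) 0.0ms=0b +2727.273ms=3b
2) 2727.273ms=3b +454.545ms=1/2b
3) 3181.818ms=7/2b +454.545ms=1/2b
4) 3636.364ms=4b +1818.182ms=2b
5) 5454.545ms=6b +1818.182ms=2b
6) 7272.727ms=8b +909.091ms=1b
7) 8181.818ms=9b +909.091ms=1b
8) 9090.909ms=10b +1818.182ms=2b
9) 10909.091ms=12b +1363.636ms=3/2b
10) 12272.727ms=27/2b +1363.636ms=3/2b
11) 13636.364ms=15b +681.818ms=3/4b
12) 14318.182ms=63/4b +227.273ms=1/4b
Σ=16b of 16 (66bpm 4/4) — PASS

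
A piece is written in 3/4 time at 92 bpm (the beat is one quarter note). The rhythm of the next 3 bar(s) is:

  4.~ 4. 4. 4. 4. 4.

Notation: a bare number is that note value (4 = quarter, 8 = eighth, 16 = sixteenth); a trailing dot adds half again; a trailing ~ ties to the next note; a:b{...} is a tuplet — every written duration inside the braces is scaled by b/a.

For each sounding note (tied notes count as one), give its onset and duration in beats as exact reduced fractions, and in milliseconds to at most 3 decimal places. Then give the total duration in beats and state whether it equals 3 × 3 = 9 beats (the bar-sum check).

1) 0.0ms=0b +1956.522ms=3b
2) 1956.522ms=3b +978.261ms=3/2b
3) 2934.783ms=9/2b +978.261ms=3/2b
4) 3913.043ms=6b +978.261ms=3/2b
5) 4891.304ms=15/2b +978.261ms=3/2b
Σ=9b of 9 (92bpm 3/4) — PASS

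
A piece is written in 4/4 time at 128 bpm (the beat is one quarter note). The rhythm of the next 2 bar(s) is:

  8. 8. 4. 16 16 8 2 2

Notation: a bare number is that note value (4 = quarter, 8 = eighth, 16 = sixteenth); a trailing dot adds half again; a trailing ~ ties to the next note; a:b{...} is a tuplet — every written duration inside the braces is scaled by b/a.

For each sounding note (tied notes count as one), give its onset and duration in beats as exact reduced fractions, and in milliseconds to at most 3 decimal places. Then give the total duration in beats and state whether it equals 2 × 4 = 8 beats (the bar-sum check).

1) 0.0ms=0b +351.562ms=3/4b
2) 351.562ms=3/4b +351.562ms=3/4b
3) 703.125ms=3/2b +703.125ms=3/2b
4) 1406.25ms=3b +117.188ms=1/4b
5) 1523.438ms=13/4b +117.188ms=1/4b
6) 1640.625ms=7/2b +234.375ms=1/2b
7) 1875.0ms=4b +937.5ms=2b
8) 2812.5ms=6b +937.5ms=2b
Σ=8b of 8 (128bpm 4/4) — PASS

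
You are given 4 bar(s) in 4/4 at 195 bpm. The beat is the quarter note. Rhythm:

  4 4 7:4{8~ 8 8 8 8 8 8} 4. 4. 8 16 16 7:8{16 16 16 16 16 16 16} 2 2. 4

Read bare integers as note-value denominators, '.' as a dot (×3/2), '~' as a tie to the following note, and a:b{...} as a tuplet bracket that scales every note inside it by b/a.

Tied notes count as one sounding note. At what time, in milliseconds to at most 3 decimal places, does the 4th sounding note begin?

1. 0.0ms @ 0 + 307.692ms (1)
2. 307.692ms @ 1 + 307.692ms (1)
3. 615.385ms @ 2 + 175.824ms (4/7)
4. 791.209ms @ 18/7 + 87.912ms (2/7)
5. 879.121ms @ 20/7 + 87.912ms (2/7)
6. 967.033ms @ 22/7 + 87.912ms (2/7)
7. 1054.945ms @ 24/7 + 87.912ms (2/7)
8. 1142.857ms @ 26/7 + 87.912ms (2/7)
9. 1230.769ms @ 4 + 461.538ms (3/2)
10. 1692.308ms @ 11/2 + 461.538ms (3/2)
11. 2153.846ms @ 7 + 153.846ms (1/2)
12. 2307.692ms @ 15/2 + 76.923ms (1/4)
13. 2384.615ms @ 31/4 + 76.923ms (1/4)
14. 2461.538ms @ 8 + 87.912ms (2/7)
15. 2549.451ms @ 58/7 + 87.912ms (2/7)
16. 2637.363ms @ 60/7 + 87.912ms (2/7)
17. 2725.275ms @ 62/7 + 87.912ms (2/7)
18. 2813.187ms @ 64/7 + 87.912ms (2/7)
19. 2901.099ms @ 66/7 + 87.912ms (2/7)
20. 2989.011ms @ 68/7 + 87.912ms (2/7)
21. 3076.923ms @ 10 + 615.385ms (2)
22. 3692.308ms @ 12 + 923.077ms (3)
23. 4615.385ms @ 15 + 307.692ms (1)

note 4 onset = 18/7b = 791.209ms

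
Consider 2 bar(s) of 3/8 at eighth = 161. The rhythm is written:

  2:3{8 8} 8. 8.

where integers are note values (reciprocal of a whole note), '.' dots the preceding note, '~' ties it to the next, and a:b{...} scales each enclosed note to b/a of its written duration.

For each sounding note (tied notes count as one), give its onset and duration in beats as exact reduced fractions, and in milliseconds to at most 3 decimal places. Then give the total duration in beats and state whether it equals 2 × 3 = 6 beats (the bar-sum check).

1) 0.0ms=0b +559.006ms=3/2b
2) 559.006ms=3/2b +559.006ms=3/2b
3) 1118.012ms=3b +559.006ms=3/2b
4) 1677.019ms=9/2b +559.006ms=3/2b
Σ=6b of 6 (161bpm 3/8) — PASS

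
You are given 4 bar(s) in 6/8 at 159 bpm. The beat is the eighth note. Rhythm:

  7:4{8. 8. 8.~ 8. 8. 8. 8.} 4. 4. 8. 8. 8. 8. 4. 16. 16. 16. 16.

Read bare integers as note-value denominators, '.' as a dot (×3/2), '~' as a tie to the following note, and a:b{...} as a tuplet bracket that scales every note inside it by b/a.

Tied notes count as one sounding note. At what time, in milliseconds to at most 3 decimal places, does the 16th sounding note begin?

note 16 onset = 45/2b = 8490.566ms

1. 0.0ms @ 0 + 323.45ms (6/7)
2. 323.45ms @ 6/7 + 323.45ms (6/7)
3. 646.9ms @ 12/7 + 646.9ms (12/7)
4. 1293.801ms @ 24/7 + 323.45ms (6/7)
5. 1617.251ms @ 30/7 + 323.45ms (6/7)
6. 1940.701ms @ 36/7 + 323.45ms (6/7)
7. 2264.151ms @ 6 + 1132.075ms (3)
8. 3396.226ms @ 9 + 1132.075ms (3)
9. 4528.302ms @ 12 + 566.038ms (3/2)
10. 5094.34ms @ 27/2 + 566.038ms (3/2)
11. 5660.377ms @ 15 + 566.038ms (3/2)
12. 6226.415ms @ 33/2 + 566.038ms (3/2)
13. 6792.453ms @ 18 + 1132.075ms (3)
14. 7924.528ms @ 21 + 283.019ms (3/4)
15. 8207.547ms @ 87/4 + 283.019ms (3/4)
16. 8490.566ms @ 45/2 + 283.019ms (3/4)
17. 8773.585ms @ 93/4 + 283.019ms (3/4)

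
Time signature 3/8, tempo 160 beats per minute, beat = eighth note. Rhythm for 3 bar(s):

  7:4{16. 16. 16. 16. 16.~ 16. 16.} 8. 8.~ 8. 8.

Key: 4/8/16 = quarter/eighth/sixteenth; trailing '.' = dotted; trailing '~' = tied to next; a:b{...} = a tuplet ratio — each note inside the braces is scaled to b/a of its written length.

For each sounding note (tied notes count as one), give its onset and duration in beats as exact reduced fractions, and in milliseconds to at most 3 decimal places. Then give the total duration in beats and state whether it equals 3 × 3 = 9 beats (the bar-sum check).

1) 0.0ms=0b +160.714ms=3/7b
2) 160.714ms=3/7b +160.714ms=3/7b
3) 321.429ms=6/7b +160.714ms=3/7b
4) 482.143ms=9/7b +160.714ms=3/7b
5) 642.857ms=12/7b +321.429ms=6/7b
6) 964.286ms=18/7b +160.714ms=3/7b
7) 1125.0ms=3b +562.5ms=3/2b
8) 1687.5ms=9/2b +1125.0ms=3b
9) 2812.5ms=15/2b +562.5ms=3/2b
Σ=9b of 9 (160bpm 3/8) — PASS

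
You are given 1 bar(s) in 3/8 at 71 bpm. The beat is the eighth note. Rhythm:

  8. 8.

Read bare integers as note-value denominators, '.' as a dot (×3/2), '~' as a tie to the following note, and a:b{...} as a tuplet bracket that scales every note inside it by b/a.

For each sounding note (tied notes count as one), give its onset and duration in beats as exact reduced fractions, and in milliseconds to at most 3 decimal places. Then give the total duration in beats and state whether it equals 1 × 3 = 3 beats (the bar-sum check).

1) 0.0ms=0b +1267.606ms=3/2b
2) 1267.606ms=3/2b +1267.606ms=3/2b
Σ=3b of 3 (71bpm 3/8) — PASS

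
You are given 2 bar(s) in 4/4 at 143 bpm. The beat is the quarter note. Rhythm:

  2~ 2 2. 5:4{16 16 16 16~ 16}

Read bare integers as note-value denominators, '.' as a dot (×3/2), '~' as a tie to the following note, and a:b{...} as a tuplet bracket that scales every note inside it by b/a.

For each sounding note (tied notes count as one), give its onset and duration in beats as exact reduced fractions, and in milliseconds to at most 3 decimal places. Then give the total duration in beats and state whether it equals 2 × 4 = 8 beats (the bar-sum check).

1) 0.0ms=0b +1678.322ms=4b
2) 1678.322ms=4b +1258.741ms=3b
3) 2937.063ms=7b +83.916ms=1/5b
4) 3020.979ms=36/5b +83.916ms=1/5b
5) 3104.895ms=37/5b +83.916ms=1/5b
6) 3188.811ms=38/5b +167.832ms=2/5b
Σ=8b of 8 (143bpm 4/4) — PASS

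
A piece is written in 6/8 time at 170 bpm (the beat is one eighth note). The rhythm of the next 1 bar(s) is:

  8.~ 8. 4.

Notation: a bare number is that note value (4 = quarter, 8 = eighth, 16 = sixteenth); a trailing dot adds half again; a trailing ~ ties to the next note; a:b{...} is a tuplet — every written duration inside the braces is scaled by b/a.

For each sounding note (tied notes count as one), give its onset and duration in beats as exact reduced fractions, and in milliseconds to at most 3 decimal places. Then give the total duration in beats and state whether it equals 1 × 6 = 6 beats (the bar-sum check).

1) 0.0ms=0b +1058.824ms=3b
2) 1058.824ms=3b +1058.824ms=3b
Σ=6b of 6 (170bpm 6/8) — PASS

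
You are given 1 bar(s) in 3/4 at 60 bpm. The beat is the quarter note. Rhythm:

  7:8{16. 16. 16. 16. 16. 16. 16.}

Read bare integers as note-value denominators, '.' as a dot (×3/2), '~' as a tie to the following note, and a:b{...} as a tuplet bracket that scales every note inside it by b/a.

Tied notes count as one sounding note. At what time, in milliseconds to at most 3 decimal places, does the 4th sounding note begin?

note 4 onset = 9/7b = 1285.714ms

1. 0.0ms @ 0 + 428.571ms (3/7)
2. 428.571ms @ 3/7 + 428.571ms (3/7)
3. 857.143ms @ 6/7 + 428.571ms (3/7)
4. 1285.714ms @ 9/7 + 428.571ms (3/7)
5. 1714.286ms @ 12/7 + 428.571ms (3/7)
6. 2142.857ms @ 15/7 + 428.571ms (3/7)
7. 2571.429ms @ 18/7 + 428.571ms (3/7)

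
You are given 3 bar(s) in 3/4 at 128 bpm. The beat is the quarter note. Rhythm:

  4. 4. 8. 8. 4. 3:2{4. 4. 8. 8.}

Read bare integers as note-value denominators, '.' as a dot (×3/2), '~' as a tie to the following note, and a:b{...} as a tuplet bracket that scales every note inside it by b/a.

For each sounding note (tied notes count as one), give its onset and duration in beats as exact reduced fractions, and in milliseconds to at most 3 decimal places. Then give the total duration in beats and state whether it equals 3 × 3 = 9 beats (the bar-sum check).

1) 0.0ms=0b +703.125ms=3/2b
2) 703.125ms=3/2b +703.125ms=3/2b
3) 1406.25ms=3b +351.562ms=3/4b
4) 1757.812ms=15/4b +351.562ms=3/4b
5) 2109.375ms=9/2b +703.125ms=3/2b
6) 2812.5ms=6b +468.75ms=1b
7) 3281.25ms=7b +468.75ms=1b
8) 3750.0ms=8b +234.375ms=1/2b
9) 3984.375ms=17/2b +234.375ms=1/2b
Σ=9b of 9 (128bpm 3/4) — PASS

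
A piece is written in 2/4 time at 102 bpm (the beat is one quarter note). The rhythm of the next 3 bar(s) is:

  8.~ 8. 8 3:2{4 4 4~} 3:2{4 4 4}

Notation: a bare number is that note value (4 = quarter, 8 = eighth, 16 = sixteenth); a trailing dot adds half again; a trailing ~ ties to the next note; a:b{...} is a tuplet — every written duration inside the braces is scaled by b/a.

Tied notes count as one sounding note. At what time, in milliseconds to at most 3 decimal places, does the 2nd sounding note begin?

1. 0.0ms @ 0 + 882.353ms (3/2)
2. 882.353ms @ 3/2 + 294.118ms (1/2)
3. 1176.471ms @ 2 + 392.157ms (2/3)
4. 1568.627ms @ 8/3 + 392.157ms (2/3)
5. 1960.784ms @ 10/3 + 784.314ms (4/3)
6. 2745.098ms @ 14/3 + 392.157ms (2/3)
7. 3137.255ms @ 16/3 + 392.157ms (2/3)

note 2 onset = 3/2b = 882.353ms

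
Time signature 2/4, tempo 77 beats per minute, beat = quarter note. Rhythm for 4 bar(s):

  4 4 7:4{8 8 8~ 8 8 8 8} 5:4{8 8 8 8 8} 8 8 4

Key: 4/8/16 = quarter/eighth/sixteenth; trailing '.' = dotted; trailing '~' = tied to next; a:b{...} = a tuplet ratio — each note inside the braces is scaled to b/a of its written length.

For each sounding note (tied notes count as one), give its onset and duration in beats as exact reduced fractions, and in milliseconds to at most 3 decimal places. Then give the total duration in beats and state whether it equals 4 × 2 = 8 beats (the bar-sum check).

1) 0.0ms=0b +779.221ms=1b
2) 779.221ms=1b +779.221ms=1b
3) 1558.442ms=2b +222.635ms=2/7b
4) 1781.076ms=16/7b +222.635ms=2/7b
5) 2003.711ms=18/7b +445.269ms=4/7b
6) 2448.98ms=22/7b +222.635ms=2/7b
7) 2671.614ms=24/7b +222.635ms=2/7b
8) 2894.249ms=26/7b +222.635ms=2/7b
9) 3116.883ms=4b +311.688ms=2/5b
10) 3428.571ms=22/5b +311.688ms=2/5b
11) 3740.26ms=24/5b +311.688ms=2/5b
12) 4051.948ms=26/5b +311.688ms=2/5b
13) 4363.636ms=28/5b +311.688ms=2/5b
14) 4675.325ms=6b +389.61ms=1/2b
15) 5064.935ms=13/2b +389.61ms=1/2b
16) 5454.545ms=7b +779.221ms=1b
Σ=8b of 8 (77bpm 2/4) — PASS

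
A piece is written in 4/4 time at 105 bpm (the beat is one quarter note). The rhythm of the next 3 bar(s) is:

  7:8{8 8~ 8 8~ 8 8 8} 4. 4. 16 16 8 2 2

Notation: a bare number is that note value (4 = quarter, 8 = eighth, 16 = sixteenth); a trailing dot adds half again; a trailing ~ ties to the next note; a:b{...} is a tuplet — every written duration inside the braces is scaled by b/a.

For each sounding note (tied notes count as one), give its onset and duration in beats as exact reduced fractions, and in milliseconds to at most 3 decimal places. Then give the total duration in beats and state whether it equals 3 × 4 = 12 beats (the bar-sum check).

1) 0.0ms=0b +326.531ms=4/7b
2) 326.531ms=4/7b +653.061ms=8/7b
3) 979.592ms=12/7b +653.061ms=8/7b
4) 1632.653ms=20/7b +326.531ms=4/7b
5) 1959.184ms=24/7b +326.531ms=4/7b
6) 2285.714ms=4b +857.143ms=3/2b
7) 3142.857ms=11/2b +857.143ms=3/2b
8) 4000.0ms=7b +142.857ms=1/4b
9) 4142.857ms=29/4b +142.857ms=1/4b
10) 4285.714ms=15/2b +285.714ms=1/2b
11) 4571.429ms=8b +1142.857ms=2b
12) 5714.286ms=10b +1142.857ms=2b
Σ=12b of 12 (105bpm 4/4) — PASS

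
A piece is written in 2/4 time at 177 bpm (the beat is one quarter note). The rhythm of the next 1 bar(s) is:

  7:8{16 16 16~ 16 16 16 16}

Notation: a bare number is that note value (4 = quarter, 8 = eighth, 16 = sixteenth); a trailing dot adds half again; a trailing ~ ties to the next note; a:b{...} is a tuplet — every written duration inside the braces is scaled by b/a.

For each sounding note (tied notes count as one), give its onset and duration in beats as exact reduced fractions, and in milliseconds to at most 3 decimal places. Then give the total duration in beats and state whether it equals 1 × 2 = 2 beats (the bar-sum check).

1) 0.0ms=0b +96.852ms=2/7b
2) 96.852ms=2/7b +96.852ms=2/7b
3) 193.705ms=4/7b +193.705ms=4/7b
4) 387.409ms=8/7b +96.852ms=2/7b
5) 484.262ms=10/7b +96.852ms=2/7b
6) 581.114ms=12/7b +96.852ms=2/7b
Σ=2b of 2 (177bpm 2/4) — PASS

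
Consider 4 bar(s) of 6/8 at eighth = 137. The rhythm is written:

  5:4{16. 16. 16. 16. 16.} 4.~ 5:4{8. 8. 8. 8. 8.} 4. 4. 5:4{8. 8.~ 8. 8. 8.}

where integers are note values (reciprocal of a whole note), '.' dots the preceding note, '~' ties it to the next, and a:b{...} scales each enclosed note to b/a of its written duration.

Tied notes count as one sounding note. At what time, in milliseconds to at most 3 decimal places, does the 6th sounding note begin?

note 6 onset = 3b = 1313.869ms

1. 0.0ms @ 0 + 262.774ms (3/5)
2. 262.774ms @ 3/5 + 262.774ms (3/5)
3. 525.547ms @ 6/5 + 262.774ms (3/5)
4. 788.321ms @ 9/5 + 262.774ms (3/5)
5. 1051.095ms @ 12/5 + 262.774ms (3/5)
6. 1313.869ms @ 3 + 1839.416ms (21/5)
7. 3153.285ms @ 36/5 + 525.547ms (6/5)
8. 3678.832ms @ 42/5 + 525.547ms (6/5)
9. 4204.38ms @ 48/5 + 525.547ms (6/5)
10. 4729.927ms @ 54/5 + 525.547ms (6/5)
11. 5255.474ms @ 12 + 1313.869ms (3)
12. 6569.343ms @ 15 + 1313.869ms (3)
13. 7883.212ms @ 18 + 525.547ms (6/5)
14. 8408.759ms @ 96/5 + 1051.095ms (12/5)
15. 9459.854ms @ 108/5 + 525.547ms (6/5)
16. 9985.401ms @ 114/5 + 525.547ms (6/5)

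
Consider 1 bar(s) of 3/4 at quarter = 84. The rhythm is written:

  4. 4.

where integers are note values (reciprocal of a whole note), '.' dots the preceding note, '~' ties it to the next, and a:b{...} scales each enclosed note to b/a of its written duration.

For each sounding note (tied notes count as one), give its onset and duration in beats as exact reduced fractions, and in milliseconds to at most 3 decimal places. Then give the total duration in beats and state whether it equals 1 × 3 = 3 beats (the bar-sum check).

1) 0.0ms=0b +1071.429ms=3/2b
2) 1071.429ms=3/2b +1071.429ms=3/2b
Σ=3b of 3 (84bpm 3/4) — PASS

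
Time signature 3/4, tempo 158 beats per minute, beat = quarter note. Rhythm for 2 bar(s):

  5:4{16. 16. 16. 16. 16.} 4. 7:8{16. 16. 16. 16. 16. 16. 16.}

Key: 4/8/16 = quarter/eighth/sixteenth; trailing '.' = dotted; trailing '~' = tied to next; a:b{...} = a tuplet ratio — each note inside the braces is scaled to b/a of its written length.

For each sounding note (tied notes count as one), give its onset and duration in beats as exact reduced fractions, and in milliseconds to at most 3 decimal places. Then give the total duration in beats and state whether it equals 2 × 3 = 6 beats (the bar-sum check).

1) 0.0ms=0b +113.924ms=3/10b
2) 113.924ms=3/10b +113.924ms=3/10b
3) 227.848ms=3/5b +113.924ms=3/10b
4) 341.772ms=9/10b +113.924ms=3/10b
5) 455.696ms=6/5b +113.924ms=3/10b
6) 569.62ms=3/2b +569.62ms=3/2b
7) 1139.241ms=3b +162.749ms=3/7b
8) 1301.989ms=24/7b +162.749ms=3/7b
9) 1464.738ms=27/7b +162.749ms=3/7b
10) 1627.486ms=30/7b +162.749ms=3/7b
11) 1790.235ms=33/7b +162.749ms=3/7b
12) 1952.984ms=36/7b +162.749ms=3/7b
13) 2115.732ms=39/7b +162.749ms=3/7b
Σ=6b of 6 (158bpm 3/4) — PASS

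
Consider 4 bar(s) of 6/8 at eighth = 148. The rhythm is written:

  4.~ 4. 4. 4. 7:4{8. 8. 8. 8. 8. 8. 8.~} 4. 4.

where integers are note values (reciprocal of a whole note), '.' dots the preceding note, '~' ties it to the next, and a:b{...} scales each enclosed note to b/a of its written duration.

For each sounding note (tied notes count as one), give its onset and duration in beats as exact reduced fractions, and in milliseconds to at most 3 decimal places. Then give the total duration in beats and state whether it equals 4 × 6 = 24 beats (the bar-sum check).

1) 0.0ms=0b +2432.432ms=6b
2) 2432.432ms=6b +1216.216ms=3b
3) 3648.649ms=9b +1216.216ms=3b
4) 4864.865ms=12b +347.49ms=6/7b
5) 5212.355ms=90/7b +347.49ms=6/7b
6) 5559.846ms=96/7b +347.49ms=6/7b
7) 5907.336ms=102/7b +347.49ms=6/7b
8) 6254.826ms=108/7b +347.49ms=6/7b
9) 6602.317ms=114/7b +347.49ms=6/7b
10) 6949.807ms=120/7b +1563.707ms=27/7b
11) 8513.514ms=21b +1216.216ms=3b
Σ=24b of 24 (148bpm 6/8) — PASS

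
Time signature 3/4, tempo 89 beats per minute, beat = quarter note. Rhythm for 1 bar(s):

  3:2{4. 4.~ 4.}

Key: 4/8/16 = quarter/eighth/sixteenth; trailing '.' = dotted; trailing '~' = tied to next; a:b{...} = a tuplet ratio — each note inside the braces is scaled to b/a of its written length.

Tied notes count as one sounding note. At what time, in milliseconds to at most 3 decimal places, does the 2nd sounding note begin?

1. 0.0ms @ 0 + 674.157ms (1)
2. 674.157ms @ 1 + 1348.315ms (2)

note 2 onset = 1b = 674.157ms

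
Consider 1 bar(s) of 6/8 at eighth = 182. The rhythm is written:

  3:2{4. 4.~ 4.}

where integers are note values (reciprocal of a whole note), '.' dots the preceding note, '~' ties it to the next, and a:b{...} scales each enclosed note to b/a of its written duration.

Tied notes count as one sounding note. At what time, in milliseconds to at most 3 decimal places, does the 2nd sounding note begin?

note 2 onset = 2b = 659.341ms

1. 0.0ms @ 0 + 659.341ms (2)
2. 659.341ms @ 2 + 1318.681ms (4)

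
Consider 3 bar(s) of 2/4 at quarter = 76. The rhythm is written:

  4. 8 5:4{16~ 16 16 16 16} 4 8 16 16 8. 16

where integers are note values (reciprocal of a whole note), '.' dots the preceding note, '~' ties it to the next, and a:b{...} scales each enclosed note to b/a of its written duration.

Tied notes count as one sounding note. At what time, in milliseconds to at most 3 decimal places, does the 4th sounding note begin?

note 4 onset = 12/5b = 1894.737ms

1. 0.0ms @ 0 + 1184.211ms (3/2)
2. 1184.211ms @ 3/2 + 394.737ms (1/2)
3. 1578.947ms @ 2 + 315.789ms (2/5)
4. 1894.737ms @ 12/5 + 157.895ms (1/5)
5. 2052.632ms @ 13/5 + 157.895ms (1/5)
6. 2210.526ms @ 14/5 + 157.895ms (1/5)
7. 2368.421ms @ 3 + 789.474ms (1)
8. 3157.895ms @ 4 + 394.737ms (1/2)
9. 3552.632ms @ 9/2 + 197.368ms (1/4)
10. 3750.0ms @ 19/4 + 197.368ms (1/4)
11. 3947.368ms @ 5 + 592.105ms (3/4)
12. 4539.474ms @ 23/4 + 197.368ms (1/4)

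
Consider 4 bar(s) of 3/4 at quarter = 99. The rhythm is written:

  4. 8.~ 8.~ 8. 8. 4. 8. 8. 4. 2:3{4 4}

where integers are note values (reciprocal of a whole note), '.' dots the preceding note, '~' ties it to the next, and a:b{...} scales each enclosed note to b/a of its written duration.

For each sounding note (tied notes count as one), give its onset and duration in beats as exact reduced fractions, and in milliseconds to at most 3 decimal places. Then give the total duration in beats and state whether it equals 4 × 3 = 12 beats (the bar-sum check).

1) 0.0ms=0b +909.091ms=3/2b
2) 909.091ms=3/2b +1363.636ms=9/4b
3) 2272.727ms=15/4b +454.545ms=3/4b
4) 2727.273ms=9/2b +909.091ms=3/2b
5) 3636.364ms=6b +454.545ms=3/4b
6) 4090.909ms=27/4b +454.545ms=3/4b
7) 4545.455ms=15/2b +909.091ms=3/2b
8) 5454.545ms=9b +909.091ms=3/2b
9) 6363.636ms=21/2b +909.091ms=3/2b
Σ=12b of 12 (99bpm 3/4) — PASS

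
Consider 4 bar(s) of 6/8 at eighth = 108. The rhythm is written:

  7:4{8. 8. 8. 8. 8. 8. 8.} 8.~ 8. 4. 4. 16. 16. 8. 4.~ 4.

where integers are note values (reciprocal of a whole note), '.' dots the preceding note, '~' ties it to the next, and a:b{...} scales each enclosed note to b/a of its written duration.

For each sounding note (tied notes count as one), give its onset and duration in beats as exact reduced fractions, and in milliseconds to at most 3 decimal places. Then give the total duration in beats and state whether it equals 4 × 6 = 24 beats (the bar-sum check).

1) 0.0ms=0b +476.19ms=6/7b
2) 476.19ms=6/7b +476.19ms=6/7b
3) 952.381ms=12/7b +476.19ms=6/7b
4) 1428.571ms=18/7b +476.19ms=6/7b
5) 1904.762ms=24/7b +476.19ms=6/7b
6) 2380.952ms=30/7b +476.19ms=6/7b
7) 2857.143ms=36/7b +476.19ms=6/7b
8) 3333.333ms=6b +1666.667ms=3b
9) 5000.0ms=9b +1666.667ms=3b
10) 6666.667ms=12b +1666.667ms=3b
11) 8333.333ms=15b +416.667ms=3/4b
12) 8750.0ms=63/4b +416.667ms=3/4b
13) 9166.667ms=33/2b +833.333ms=3/2b
14) 10000.0ms=18b +3333.333ms=6b
Σ=24b of 24 (108bpm 6/8) — PASS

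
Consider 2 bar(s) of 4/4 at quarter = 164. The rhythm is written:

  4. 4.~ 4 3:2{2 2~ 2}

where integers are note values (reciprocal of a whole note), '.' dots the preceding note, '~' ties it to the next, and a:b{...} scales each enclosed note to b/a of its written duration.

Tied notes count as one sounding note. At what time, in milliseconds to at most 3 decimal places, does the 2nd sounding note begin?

1. 0.0ms @ 0 + 548.78ms (3/2)
2. 548.78ms @ 3/2 + 914.634ms (5/2)
3. 1463.415ms @ 4 + 487.805ms (4/3)
4. 1951.22ms @ 16/3 + 975.61ms (8/3)

note 2 onset = 3/2b = 548.78ms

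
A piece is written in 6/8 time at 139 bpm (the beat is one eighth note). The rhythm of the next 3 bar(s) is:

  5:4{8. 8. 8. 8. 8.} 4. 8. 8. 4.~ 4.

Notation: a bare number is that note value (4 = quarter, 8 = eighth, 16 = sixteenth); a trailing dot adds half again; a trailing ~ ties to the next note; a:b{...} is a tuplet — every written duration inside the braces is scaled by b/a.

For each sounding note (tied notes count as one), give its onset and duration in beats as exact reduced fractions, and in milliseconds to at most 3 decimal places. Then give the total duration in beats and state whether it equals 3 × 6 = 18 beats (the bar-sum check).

1) 0.0ms=0b +517.986ms=6/5b
2) 517.986ms=6/5b +517.986ms=6/5b
3) 1035.971ms=12/5b +517.986ms=6/5b
4) 1553.957ms=18/5b +517.986ms=6/5b
5) 2071.942ms=24/5b +517.986ms=6/5b
6) 2589.928ms=6b +1294.964ms=3b
7) 3884.892ms=9b +647.482ms=3/2b
8) 4532.374ms=21/2b +647.482ms=3/2b
9) 5179.856ms=12b +2589.928ms=6b
Σ=18b of 18 (139bpm 6/8) — PASS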